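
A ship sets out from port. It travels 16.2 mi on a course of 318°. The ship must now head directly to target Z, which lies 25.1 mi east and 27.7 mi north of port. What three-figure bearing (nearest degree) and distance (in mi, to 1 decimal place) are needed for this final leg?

Leg 1 (318°, 16.2 mi): east 16.2 sin 318° = -10.84, north 16.2 cos 318° = 12.04
Current position: (-10.84, 12.04). Target: (25.1, 27.7). Remaining: Δeast = 35.94, Δnorth = 15.66.
Bearing = atan2(35.94, 15.66) mod 360° = 66.45°; distance = √((35.94)² + (15.66)²) = 39.204 mi.

066°, 39.2 mi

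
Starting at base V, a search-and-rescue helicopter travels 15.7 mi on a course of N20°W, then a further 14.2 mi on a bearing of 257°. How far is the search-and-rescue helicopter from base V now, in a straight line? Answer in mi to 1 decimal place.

22.4 mi

Leg 1 (N20°W, 15.7 mi): east 15.7 sin 340° = -5.37, north 15.7 cos 340° = 14.75
Leg 2 (257°, 14.2 mi): east 14.2 sin 257° = -13.84, north 14.2 cos 257° = -3.19
Net: -19.21 east, 11.56 north. Distance = √((-19.21)² + (11.56)²) = 22.416 mi.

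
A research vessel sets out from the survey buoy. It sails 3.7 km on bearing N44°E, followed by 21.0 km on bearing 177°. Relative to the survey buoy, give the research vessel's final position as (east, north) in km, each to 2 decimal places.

(3.67, -18.31)

Leg 1 (N44°E, 3.7 km): east 3.7 sin 44° = 2.57, north 3.7 cos 44° = 2.66
Leg 2 (177°, 21.0 km): east 21.0 sin 177° = 1.10, north 21.0 cos 177° = -20.97
Summing: 3.67 km east, -18.31 km north → (3.67, -18.31).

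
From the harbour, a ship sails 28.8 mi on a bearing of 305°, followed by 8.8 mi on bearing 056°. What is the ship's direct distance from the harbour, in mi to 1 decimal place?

Leg 1 (305°, 28.8 mi): east 28.8 sin 305° = -23.59, north 28.8 cos 305° = 16.52
Leg 2 (056°, 8.8 mi): east 8.8 sin 56° = 7.30, north 8.8 cos 56° = 4.92
Net: -16.30 east, 21.44 north. Distance = √((-16.30)² + (21.44)²) = 26.930 mi.

26.9 mi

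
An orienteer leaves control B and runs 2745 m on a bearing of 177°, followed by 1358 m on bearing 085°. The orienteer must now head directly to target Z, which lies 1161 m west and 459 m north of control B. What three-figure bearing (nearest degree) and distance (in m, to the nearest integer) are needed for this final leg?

319°, 4069 m

Leg 1 (177°, 2745 m): east 2745 sin 177° = 143.66, north 2745 cos 177° = -2741.24
Leg 2 (085°, 1358 m): east 1358 sin 85° = 1352.83, north 1358 cos 85° = 118.36
Current position: (1496.49, -2622.88). Target: (-1161, 459). Remaining: Δeast = -2657.49, Δnorth = 3081.88.
Bearing = atan2(-2657.49, 3081.88) mod 360° = 319.23°; distance = √((-2657.49)² + (3081.88)²) = 4069.431 m.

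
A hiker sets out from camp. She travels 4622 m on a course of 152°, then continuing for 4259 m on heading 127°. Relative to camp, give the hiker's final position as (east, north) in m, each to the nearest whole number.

(5571, -6644)

Leg 1 (152°, 4622 m): east 4622 sin 152° = 2169.90, north 4622 cos 152° = -4080.98
Leg 2 (127°, 4259 m): east 4259 sin 127° = 3401.39, north 4259 cos 127° = -2563.13
Summing: 5571.29 m east, -6644.11 m north → (5571, -6644).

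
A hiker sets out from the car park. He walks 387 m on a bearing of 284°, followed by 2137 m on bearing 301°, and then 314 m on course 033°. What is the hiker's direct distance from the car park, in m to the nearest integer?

2504 m

Leg 1 (284°, 387 m): east 387 sin 284° = -375.50, north 387 cos 284° = 93.62
Leg 2 (301°, 2137 m): east 2137 sin 301° = -1831.77, north 2137 cos 301° = 1100.64
Leg 3 (033°, 314 m): east 314 sin 33° = 171.02, north 314 cos 33° = 263.34
Net: -2036.25 east, 1457.60 north. Distance = √((-2036.25)² + (1457.60)²) = 2504.184 m.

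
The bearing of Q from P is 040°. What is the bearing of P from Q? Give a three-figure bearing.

Back-bearing = 040° + 180° = 220°.

220°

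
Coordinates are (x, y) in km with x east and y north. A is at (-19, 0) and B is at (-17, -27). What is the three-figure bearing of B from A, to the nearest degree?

Δeast = -17 − -19 = 2.00; Δnorth = -27 − 0 = -27.00.
Bearing = atan2(Δeast, Δnorth) mod 360° = 175.76° ≈ 176°.

176°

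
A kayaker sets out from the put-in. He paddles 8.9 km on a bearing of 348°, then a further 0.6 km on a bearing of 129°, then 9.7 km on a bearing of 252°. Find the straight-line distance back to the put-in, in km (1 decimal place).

11.9 km

Leg 1 (348°, 8.9 km): east 8.9 sin 348° = -1.85, north 8.9 cos 348° = 8.71
Leg 2 (129°, 0.6 km): east 0.6 sin 129° = 0.47, north 0.6 cos 129° = -0.38
Leg 3 (252°, 9.7 km): east 9.7 sin 252° = -9.23, north 9.7 cos 252° = -3.00
Net: -10.61 east, 5.33 north. Distance = √((-10.61)² + (5.33)²) = 11.873 km.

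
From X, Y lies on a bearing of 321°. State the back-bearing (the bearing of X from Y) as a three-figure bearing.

Back-bearing = 321° − 180° = 141°.

141°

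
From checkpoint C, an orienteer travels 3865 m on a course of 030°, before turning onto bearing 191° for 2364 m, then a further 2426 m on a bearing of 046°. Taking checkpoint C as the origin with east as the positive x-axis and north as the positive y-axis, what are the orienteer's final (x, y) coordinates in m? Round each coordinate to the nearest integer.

Leg 1 (030°, 3865 m): east 3865 sin 30° = 1932.50, north 3865 cos 30° = 3347.19
Leg 2 (191°, 2364 m): east 2364 sin 191° = -451.07, north 2364 cos 191° = -2320.57
Leg 3 (046°, 2426 m): east 2426 sin 46° = 1745.12, north 2426 cos 46° = 1685.24
Summing: 3226.55 m east, 2711.86 m north → (3227, 2712).

(3227, 2712)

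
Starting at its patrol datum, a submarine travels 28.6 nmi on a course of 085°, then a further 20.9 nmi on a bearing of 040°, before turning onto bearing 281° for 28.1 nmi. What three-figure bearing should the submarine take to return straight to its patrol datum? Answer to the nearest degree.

211°

Leg 1 (085°, 28.6 nmi): east 28.6 sin 85° = 28.49, north 28.6 cos 85° = 2.49
Leg 2 (040°, 20.9 nmi): east 20.9 sin 40° = 13.43, north 20.9 cos 40° = 16.01
Leg 3 (281°, 28.1 nmi): east 28.1 sin 281° = -27.58, north 28.1 cos 281° = 5.36
Net displacement: 14.34 east, 23.86 north. Direction back to start is (-14.34, -23.86): bearing = atan2(-14.34, -23.86) mod 360° = 211.00° ≈ 211°.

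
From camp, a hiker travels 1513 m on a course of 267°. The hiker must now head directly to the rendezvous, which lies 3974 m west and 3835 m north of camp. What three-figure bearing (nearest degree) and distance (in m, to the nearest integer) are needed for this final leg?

328°, 4625 m

Leg 1 (267°, 1513 m): east 1513 sin 267° = -1510.93, north 1513 cos 267° = -79.18
Current position: (-1510.93, -79.18). Target: (-3974, 3835). Remaining: Δeast = -2463.07, Δnorth = 3914.18.
Bearing = atan2(-2463.07, 3914.18) mod 360° = 327.82°; distance = √((-2463.07)² + (3914.18)²) = 4624.670 m.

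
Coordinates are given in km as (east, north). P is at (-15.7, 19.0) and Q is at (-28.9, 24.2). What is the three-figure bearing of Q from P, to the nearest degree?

Δeast = -28.9 − -15.7 = -13.20; Δnorth = 24.2 − 19.0 = 5.20.
Bearing = atan2(Δeast, Δnorth) mod 360° = 291.50° ≈ 292°.

292°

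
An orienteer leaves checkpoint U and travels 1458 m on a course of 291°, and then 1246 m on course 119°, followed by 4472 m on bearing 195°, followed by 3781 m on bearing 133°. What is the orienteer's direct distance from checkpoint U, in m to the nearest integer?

Leg 1 (291°, 1458 m): east 1458 sin 291° = -1361.16, north 1458 cos 291° = 522.50
Leg 2 (119°, 1246 m): east 1246 sin 119° = 1089.78, north 1246 cos 119° = -604.07
Leg 3 (195°, 4472 m): east 4472 sin 195° = -1157.44, north 4472 cos 195° = -4319.62
Leg 4 (133°, 3781 m): east 3781 sin 133° = 2765.25, north 3781 cos 133° = -2578.64
Net: 1336.43 east, -6979.83 north. Distance = √((1336.43)² + (-6979.83)²) = 7106.619 m.

7107 m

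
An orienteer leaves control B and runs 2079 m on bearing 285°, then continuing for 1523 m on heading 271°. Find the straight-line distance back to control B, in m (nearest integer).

3576 m

Leg 1 (285°, 2079 m): east 2079 sin 285° = -2008.16, north 2079 cos 285° = 538.08
Leg 2 (271°, 1523 m): east 1523 sin 271° = -1522.77, north 1523 cos 271° = 26.58
Net: -3530.93 east, 564.66 north. Distance = √((-3530.93)² + (564.66)²) = 3575.793 m.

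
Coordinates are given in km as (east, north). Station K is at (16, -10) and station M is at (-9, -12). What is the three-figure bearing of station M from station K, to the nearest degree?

Δeast = -9 − 16 = -25.00; Δnorth = -12 − -10 = -2.00.
Bearing = atan2(Δeast, Δnorth) mod 360° = 265.43° ≈ 265°.

265°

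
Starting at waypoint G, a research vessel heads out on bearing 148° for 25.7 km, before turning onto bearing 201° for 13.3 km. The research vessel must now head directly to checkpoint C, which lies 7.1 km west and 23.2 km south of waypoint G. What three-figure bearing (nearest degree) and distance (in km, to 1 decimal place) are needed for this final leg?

Leg 1 (148°, 25.7 km): east 25.7 sin 148° = 13.62, north 25.7 cos 148° = -21.79
Leg 2 (201°, 13.3 km): east 13.3 sin 201° = -4.77, north 13.3 cos 201° = -12.42
Current position: (8.85, -34.21). Target: (-7.1, -23.2). Remaining: Δeast = -15.95, Δnorth = 11.01.
Bearing = atan2(-15.95, 11.01) mod 360° = 304.62°; distance = √((-15.95)² + (11.01)²) = 19.384 km.

305°, 19.4 km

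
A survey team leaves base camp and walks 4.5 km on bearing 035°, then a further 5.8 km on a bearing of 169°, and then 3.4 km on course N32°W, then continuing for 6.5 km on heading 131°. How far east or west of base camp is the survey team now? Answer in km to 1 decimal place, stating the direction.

6.8 km east

Leg 1 (035°, 4.5 km): east 4.5 sin 35° = 2.58, north 4.5 cos 35° = 3.69
Leg 2 (169°, 5.8 km): east 5.8 sin 169° = 1.11, north 5.8 cos 169° = -5.69
Leg 3 (N32°W, 3.4 km): east 3.4 sin 328° = -1.80, north 3.4 cos 328° = 2.88
Leg 4 (131°, 6.5 km): east 6.5 sin 131° = 4.91, north 6.5 cos 131° = -4.26
Net east component: 6.79 km.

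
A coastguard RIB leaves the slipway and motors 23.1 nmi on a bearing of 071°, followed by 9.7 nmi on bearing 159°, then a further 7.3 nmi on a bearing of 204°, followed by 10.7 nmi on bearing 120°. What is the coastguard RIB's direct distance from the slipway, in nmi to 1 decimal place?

Leg 1 (071°, 23.1 nmi): east 23.1 sin 71° = 21.84, north 23.1 cos 71° = 7.52
Leg 2 (159°, 9.7 nmi): east 9.7 sin 159° = 3.48, north 9.7 cos 159° = -9.06
Leg 3 (204°, 7.3 nmi): east 7.3 sin 204° = -2.97, north 7.3 cos 204° = -6.67
Leg 4 (120°, 10.7 nmi): east 10.7 sin 120° = 9.27, north 10.7 cos 120° = -5.35
Net: 31.61 east, -13.55 north. Distance = √((31.61)² + (-13.55)²) = 34.398 nmi.

34.4 nmi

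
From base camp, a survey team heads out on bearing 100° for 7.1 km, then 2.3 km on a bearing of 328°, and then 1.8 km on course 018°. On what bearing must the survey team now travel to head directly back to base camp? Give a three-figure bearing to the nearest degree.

249°

Leg 1 (100°, 7.1 km): east 7.1 sin 100° = 6.99, north 7.1 cos 100° = -1.23
Leg 2 (328°, 2.3 km): east 2.3 sin 328° = -1.22, north 2.3 cos 328° = 1.95
Leg 3 (018°, 1.8 km): east 1.8 sin 18° = 0.56, north 1.8 cos 18° = 1.71
Net displacement: 6.33 east, 2.43 north. Direction back to start is (-6.33, -2.43): bearing = atan2(-6.33, -2.43) mod 360° = 249.00° ≈ 249°.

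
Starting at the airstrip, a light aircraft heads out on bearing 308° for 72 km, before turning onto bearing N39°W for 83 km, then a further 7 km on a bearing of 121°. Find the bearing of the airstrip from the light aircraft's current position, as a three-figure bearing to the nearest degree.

136°

Leg 1 (308°, 72 km): east 72 sin 308° = -56.74, north 72 cos 308° = 44.33
Leg 2 (N39°W, 83 km): east 83 sin 321° = -52.23, north 83 cos 321° = 64.50
Leg 3 (121°, 7 km): east 7 sin 121° = 6.00, north 7 cos 121° = -3.61
Net displacement: -102.97 east, 105.23 north. Direction back to start is (102.97, -105.23): bearing = atan2(102.97, -105.23) mod 360° = 135.62° ≈ 136°.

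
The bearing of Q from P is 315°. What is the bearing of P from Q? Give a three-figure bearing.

Back-bearing = 315° − 180° = 135°.

135°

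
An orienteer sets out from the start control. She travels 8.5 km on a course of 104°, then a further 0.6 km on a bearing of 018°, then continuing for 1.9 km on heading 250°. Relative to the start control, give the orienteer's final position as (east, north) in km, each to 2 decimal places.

Leg 1 (104°, 8.5 km): east 8.5 sin 104° = 8.25, north 8.5 cos 104° = -2.06
Leg 2 (018°, 0.6 km): east 0.6 sin 18° = 0.19, north 0.6 cos 18° = 0.57
Leg 3 (250°, 1.9 km): east 1.9 sin 250° = -1.79, north 1.9 cos 250° = -0.65
Summing: 6.65 km east, -2.14 km north → (6.65, -2.14).

(6.65, -2.14)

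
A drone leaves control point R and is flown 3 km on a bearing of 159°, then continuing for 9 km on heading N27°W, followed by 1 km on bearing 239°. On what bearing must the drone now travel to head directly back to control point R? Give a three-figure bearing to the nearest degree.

141°

Leg 1 (159°, 3 km): east 3 sin 159° = 1.08, north 3 cos 159° = -2.80
Leg 2 (N27°W, 9 km): east 9 sin 333° = -4.09, north 9 cos 333° = 8.02
Leg 3 (239°, 1 km): east 1 sin 239° = -0.86, north 1 cos 239° = -0.52
Net displacement: -3.87 east, 4.70 north. Direction back to start is (3.87, -4.70): bearing = atan2(3.87, -4.70) mod 360° = 140.57° ≈ 141°.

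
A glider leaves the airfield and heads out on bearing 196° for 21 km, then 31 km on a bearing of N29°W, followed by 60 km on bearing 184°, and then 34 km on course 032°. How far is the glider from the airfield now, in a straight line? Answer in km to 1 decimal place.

Leg 1 (196°, 21 km): east 21 sin 196° = -5.79, north 21 cos 196° = -20.19
Leg 2 (N29°W, 31 km): east 31 sin 331° = -15.03, north 31 cos 331° = 27.11
Leg 3 (184°, 60 km): east 60 sin 184° = -4.19, north 60 cos 184° = -59.85
Leg 4 (032°, 34 km): east 34 sin 32° = 18.02, north 34 cos 32° = 28.83
Net: -6.99 east, -24.09 north. Distance = √((-6.99)² + (-24.09)²) = 25.086 km.

25.1 km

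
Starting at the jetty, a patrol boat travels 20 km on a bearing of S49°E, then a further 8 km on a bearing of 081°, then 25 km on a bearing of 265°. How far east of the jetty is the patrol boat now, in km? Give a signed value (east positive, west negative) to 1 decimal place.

-1.9 km

Leg 1 (S49°E, 20 km): east 20 sin 131° = 15.09, north 20 cos 131° = -13.12
Leg 2 (081°, 8 km): east 8 sin 81° = 7.90, north 8 cos 81° = 1.25
Leg 3 (265°, 25 km): east 25 sin 265° = -24.90, north 25 cos 265° = -2.18
Net east component: -1.91 km.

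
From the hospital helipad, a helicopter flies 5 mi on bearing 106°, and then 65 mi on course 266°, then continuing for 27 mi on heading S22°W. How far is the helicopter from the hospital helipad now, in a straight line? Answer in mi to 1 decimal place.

Leg 1 (106°, 5 mi): east 5 sin 106° = 4.81, north 5 cos 106° = -1.38
Leg 2 (266°, 65 mi): east 65 sin 266° = -64.84, north 65 cos 266° = -4.53
Leg 3 (S22°W, 27 mi): east 27 sin 202° = -10.11, north 27 cos 202° = -25.03
Net: -70.15 east, -30.95 north. Distance = √((-70.15)² + (-30.95)²) = 76.672 mi.

76.7 mi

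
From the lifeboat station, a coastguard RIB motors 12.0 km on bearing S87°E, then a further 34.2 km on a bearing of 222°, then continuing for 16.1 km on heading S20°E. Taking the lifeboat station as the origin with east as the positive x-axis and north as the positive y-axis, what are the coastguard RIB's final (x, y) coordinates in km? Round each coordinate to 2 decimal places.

(-5.39, -41.17)

Leg 1 (S87°E, 12.0 km): east 12.0 sin 93° = 11.98, north 12.0 cos 93° = -0.63
Leg 2 (222°, 34.2 km): east 34.2 sin 222° = -22.88, north 34.2 cos 222° = -25.42
Leg 3 (S20°E, 16.1 km): east 16.1 sin 160° = 5.51, north 16.1 cos 160° = -15.13
Summing: -5.39 km east, -41.17 km north → (-5.39, -41.17).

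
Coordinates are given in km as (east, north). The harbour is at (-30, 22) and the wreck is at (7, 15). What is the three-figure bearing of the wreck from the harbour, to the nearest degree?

101°

Δeast = 7 − -30 = 37.00; Δnorth = 15 − 22 = -7.00.
Bearing = atan2(Δeast, Δnorth) mod 360° = 100.71° ≈ 101°.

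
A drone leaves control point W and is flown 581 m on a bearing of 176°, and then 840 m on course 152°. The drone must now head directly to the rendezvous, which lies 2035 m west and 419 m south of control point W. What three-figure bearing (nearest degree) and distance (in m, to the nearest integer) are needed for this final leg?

Leg 1 (176°, 581 m): east 581 sin 176° = 40.53, north 581 cos 176° = -579.58
Leg 2 (152°, 840 m): east 840 sin 152° = 394.36, north 840 cos 152° = -741.68
Current position: (434.88, -1321.26). Target: (-2035, -419). Remaining: Δeast = -2469.88, Δnorth = 902.26.
Bearing = atan2(-2469.88, 902.26) mod 360° = 290.07°; distance = √((-2469.88)² + (902.26)²) = 2629.526 m.

290°, 2630 m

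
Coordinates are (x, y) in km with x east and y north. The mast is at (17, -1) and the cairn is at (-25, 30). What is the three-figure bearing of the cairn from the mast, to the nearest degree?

Δeast = -25 − 17 = -42.00; Δnorth = 30 − -1 = 31.00.
Bearing = atan2(Δeast, Δnorth) mod 360° = 306.43° ≈ 306°.

306°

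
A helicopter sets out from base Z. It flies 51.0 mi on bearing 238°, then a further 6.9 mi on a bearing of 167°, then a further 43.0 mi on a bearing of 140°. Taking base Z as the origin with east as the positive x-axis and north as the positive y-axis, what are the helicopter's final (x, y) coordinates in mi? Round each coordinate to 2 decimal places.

(-14.06, -66.69)

Leg 1 (238°, 51.0 mi): east 51.0 sin 238° = -43.25, north 51.0 cos 238° = -27.03
Leg 2 (167°, 6.9 mi): east 6.9 sin 167° = 1.55, north 6.9 cos 167° = -6.72
Leg 3 (140°, 43.0 mi): east 43.0 sin 140° = 27.64, north 43.0 cos 140° = -32.94
Summing: -14.06 mi east, -66.69 mi north → (-14.06, -66.69).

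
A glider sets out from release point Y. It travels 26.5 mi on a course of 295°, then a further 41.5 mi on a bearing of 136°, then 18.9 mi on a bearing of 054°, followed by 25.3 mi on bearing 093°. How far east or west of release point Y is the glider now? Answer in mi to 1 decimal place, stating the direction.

Leg 1 (295°, 26.5 mi): east 26.5 sin 295° = -24.02, north 26.5 cos 295° = 11.20
Leg 2 (136°, 41.5 mi): east 41.5 sin 136° = 28.83, north 41.5 cos 136° = -29.85
Leg 3 (054°, 18.9 mi): east 18.9 sin 54° = 15.29, north 18.9 cos 54° = 11.11
Leg 4 (093°, 25.3 mi): east 25.3 sin 93° = 25.27, north 25.3 cos 93° = -1.32
Net east component: 45.37 mi.

45.4 mi east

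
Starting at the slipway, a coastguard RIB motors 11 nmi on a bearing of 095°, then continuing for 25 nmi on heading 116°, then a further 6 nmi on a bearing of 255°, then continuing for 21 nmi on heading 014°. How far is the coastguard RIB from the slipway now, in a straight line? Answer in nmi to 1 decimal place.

Leg 1 (095°, 11 nmi): east 11 sin 95° = 10.96, north 11 cos 95° = -0.96
Leg 2 (116°, 25 nmi): east 25 sin 116° = 22.47, north 25 cos 116° = -10.96
Leg 3 (255°, 6 nmi): east 6 sin 255° = -5.80, north 6 cos 255° = -1.55
Leg 4 (014°, 21 nmi): east 21 sin 14° = 5.08, north 21 cos 14° = 20.38
Net: 32.71 east, 6.91 north. Distance = √((32.71)² + (6.91)²) = 33.434 nmi.

33.4 nmi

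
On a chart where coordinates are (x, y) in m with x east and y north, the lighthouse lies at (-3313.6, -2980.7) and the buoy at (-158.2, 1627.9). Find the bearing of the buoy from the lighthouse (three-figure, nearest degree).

034°

Δeast = -158.2 − -3313.6 = 3155.40; Δnorth = 1627.9 − -2980.7 = 4608.60.
Bearing = atan2(Δeast, Δnorth) mod 360° = 34.40° ≈ 034°.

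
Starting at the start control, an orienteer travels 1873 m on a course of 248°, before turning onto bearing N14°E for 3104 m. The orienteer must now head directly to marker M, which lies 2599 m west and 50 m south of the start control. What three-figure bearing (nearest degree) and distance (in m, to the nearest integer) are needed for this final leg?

214°, 2859 m

Leg 1 (248°, 1873 m): east 1873 sin 248° = -1736.62, north 1873 cos 248° = -701.64
Leg 2 (N14°E, 3104 m): east 3104 sin 14° = 750.93, north 3104 cos 14° = 3011.80
Current position: (-985.69, 2310.16). Target: (-2599, -50). Remaining: Δeast = -1613.31, Δnorth = -2360.16.
Bearing = atan2(-1613.31, -2360.16) mod 360° = 214.35°; distance = √((-1613.31)² + (-2360.16)²) = 2858.868 m.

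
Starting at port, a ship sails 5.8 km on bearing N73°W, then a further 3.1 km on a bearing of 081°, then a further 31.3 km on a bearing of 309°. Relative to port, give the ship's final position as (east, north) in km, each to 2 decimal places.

Leg 1 (N73°W, 5.8 km): east 5.8 sin 287° = -5.55, north 5.8 cos 287° = 1.70
Leg 2 (081°, 3.1 km): east 3.1 sin 81° = 3.06, north 3.1 cos 81° = 0.48
Leg 3 (309°, 31.3 km): east 31.3 sin 309° = -24.32, north 31.3 cos 309° = 19.70
Summing: -26.81 km east, 21.88 km north → (-26.81, 21.88).

(-26.81, 21.88)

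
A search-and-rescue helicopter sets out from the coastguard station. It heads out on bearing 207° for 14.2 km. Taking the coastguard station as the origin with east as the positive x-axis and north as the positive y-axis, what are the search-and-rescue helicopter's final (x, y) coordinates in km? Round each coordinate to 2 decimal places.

(-6.45, -12.65)

Leg 1 (207°, 14.2 km): east 14.2 sin 207° = -6.45, north 14.2 cos 207° = -12.65
Summing: -6.45 km east, -12.65 km north → (-6.45, -12.65).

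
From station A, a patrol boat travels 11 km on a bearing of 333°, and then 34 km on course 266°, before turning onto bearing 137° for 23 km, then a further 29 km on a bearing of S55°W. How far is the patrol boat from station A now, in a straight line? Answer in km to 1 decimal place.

Leg 1 (333°, 11 km): east 11 sin 333° = -4.99, north 11 cos 333° = 9.80
Leg 2 (266°, 34 km): east 34 sin 266° = -33.92, north 34 cos 266° = -2.37
Leg 3 (137°, 23 km): east 23 sin 137° = 15.69, north 23 cos 137° = -16.82
Leg 4 (S55°W, 29 km): east 29 sin 235° = -23.76, north 29 cos 235° = -16.63
Net: -46.98 east, -26.03 north. Distance = √((-46.98)² + (-26.03)²) = 53.708 km.

53.7 km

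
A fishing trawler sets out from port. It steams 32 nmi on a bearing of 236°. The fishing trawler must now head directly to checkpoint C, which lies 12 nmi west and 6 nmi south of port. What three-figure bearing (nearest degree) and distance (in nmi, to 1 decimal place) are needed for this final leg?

Leg 1 (236°, 32 nmi): east 32 sin 236° = -26.53, north 32 cos 236° = -17.89
Current position: (-26.53, -17.89). Target: (-12, -6). Remaining: Δeast = 14.53, Δnorth = 11.89.
Bearing = atan2(14.53, 11.89) mod 360° = 50.69°; distance = √((14.53)² + (11.89)²) = 18.777 nmi.

051°, 18.8 nmi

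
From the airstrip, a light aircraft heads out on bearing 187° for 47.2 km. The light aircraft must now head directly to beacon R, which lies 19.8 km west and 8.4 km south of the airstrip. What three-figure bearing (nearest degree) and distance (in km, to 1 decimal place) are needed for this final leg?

Leg 1 (187°, 47.2 km): east 47.2 sin 187° = -5.75, north 47.2 cos 187° = -46.85
Current position: (-5.75, -46.85). Target: (-19.8, -8.4). Remaining: Δeast = -14.05, Δnorth = 38.45.
Bearing = atan2(-14.05, 38.45) mod 360° = 339.93°; distance = √((-14.05)² + (38.45)²) = 40.934 km.

340°, 40.9 km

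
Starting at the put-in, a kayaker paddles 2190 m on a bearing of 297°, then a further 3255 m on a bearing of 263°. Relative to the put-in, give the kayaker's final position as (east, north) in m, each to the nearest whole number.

(-5182, 598)

Leg 1 (297°, 2190 m): east 2190 sin 297° = -1951.30, north 2190 cos 297° = 994.24
Leg 2 (263°, 3255 m): east 3255 sin 263° = -3230.74, north 3255 cos 263° = -396.68
Summing: -5182.04 m east, 597.55 m north → (-5182, 598).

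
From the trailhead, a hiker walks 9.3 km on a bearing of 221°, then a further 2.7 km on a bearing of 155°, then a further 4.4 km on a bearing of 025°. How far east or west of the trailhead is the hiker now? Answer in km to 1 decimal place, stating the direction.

3.1 km west

Leg 1 (221°, 9.3 km): east 9.3 sin 221° = -6.10, north 9.3 cos 221° = -7.02
Leg 2 (155°, 2.7 km): east 2.7 sin 155° = 1.14, north 2.7 cos 155° = -2.45
Leg 3 (025°, 4.4 km): east 4.4 sin 25° = 1.86, north 4.4 cos 25° = 3.99
Net east component: -3.10 km.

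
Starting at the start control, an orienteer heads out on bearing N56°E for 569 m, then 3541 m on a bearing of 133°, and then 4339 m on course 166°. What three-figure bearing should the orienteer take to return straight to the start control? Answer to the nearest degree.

Leg 1 (N56°E, 569 m): east 569 sin 56° = 471.72, north 569 cos 56° = 318.18
Leg 2 (133°, 3541 m): east 3541 sin 133° = 2589.72, north 3541 cos 133° = -2414.96
Leg 3 (166°, 4339 m): east 4339 sin 166° = 1049.70, north 4339 cos 166° = -4210.11
Net displacement: 4111.14 east, -6306.89 north. Direction back to start is (-4111.14, 6306.89): bearing = atan2(-4111.14, 6306.89) mod 360° = 326.90° ≈ 327°.

327°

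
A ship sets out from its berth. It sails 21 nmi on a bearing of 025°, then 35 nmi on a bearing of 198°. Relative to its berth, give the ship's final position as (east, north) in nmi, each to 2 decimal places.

Leg 1 (025°, 21 nmi): east 21 sin 25° = 8.87, north 21 cos 25° = 19.03
Leg 2 (198°, 35 nmi): east 35 sin 198° = -10.82, north 35 cos 198° = -33.29
Summing: -1.94 nmi east, -14.25 nmi north → (-1.94, -14.25).

(-1.94, -14.25)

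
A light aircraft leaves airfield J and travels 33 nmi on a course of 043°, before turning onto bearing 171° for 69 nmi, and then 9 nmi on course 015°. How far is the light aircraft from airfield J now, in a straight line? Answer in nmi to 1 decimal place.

Leg 1 (043°, 33 nmi): east 33 sin 43° = 22.51, north 33 cos 43° = 24.13
Leg 2 (171°, 69 nmi): east 69 sin 171° = 10.79, north 69 cos 171° = -68.15
Leg 3 (015°, 9 nmi): east 9 sin 15° = 2.33, north 9 cos 15° = 8.69
Net: 35.63 east, -35.32 north. Distance = √((35.63)² + (-35.32)²) = 50.171 nmi.

50.2 nmi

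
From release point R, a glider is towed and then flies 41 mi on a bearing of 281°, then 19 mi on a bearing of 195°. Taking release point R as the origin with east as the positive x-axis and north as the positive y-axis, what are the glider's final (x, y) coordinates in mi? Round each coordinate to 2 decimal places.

Leg 1 (281°, 41 mi): east 41 sin 281° = -40.25, north 41 cos 281° = 7.82
Leg 2 (195°, 19 mi): east 19 sin 195° = -4.92, north 19 cos 195° = -18.35
Summing: -45.16 mi east, -10.53 mi north → (-45.16, -10.53).

(-45.16, -10.53)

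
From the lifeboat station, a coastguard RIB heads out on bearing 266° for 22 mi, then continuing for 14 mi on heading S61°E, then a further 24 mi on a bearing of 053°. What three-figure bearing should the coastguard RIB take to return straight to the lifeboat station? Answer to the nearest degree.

Leg 1 (266°, 22 mi): east 22 sin 266° = -21.95, north 22 cos 266° = -1.53
Leg 2 (S61°E, 14 mi): east 14 sin 119° = 12.24, north 14 cos 119° = -6.79
Leg 3 (053°, 24 mi): east 24 sin 53° = 19.17, north 24 cos 53° = 14.44
Net displacement: 9.47 east, 6.12 north. Direction back to start is (-9.47, -6.12): bearing = atan2(-9.47, -6.12) mod 360° = 237.11° ≈ 237°.

237°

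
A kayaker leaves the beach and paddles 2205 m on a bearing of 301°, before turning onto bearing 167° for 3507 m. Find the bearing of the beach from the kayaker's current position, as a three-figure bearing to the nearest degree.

026°

Leg 1 (301°, 2205 m): east 2205 sin 301° = -1890.05, north 2205 cos 301° = 1135.66
Leg 2 (167°, 3507 m): east 3507 sin 167° = 788.90, north 3507 cos 167° = -3417.12
Net displacement: -1101.15 east, -2281.46 north. Direction back to start is (1101.15, 2281.46): bearing = atan2(1101.15, 2281.46) mod 360° = 25.76° ≈ 026°.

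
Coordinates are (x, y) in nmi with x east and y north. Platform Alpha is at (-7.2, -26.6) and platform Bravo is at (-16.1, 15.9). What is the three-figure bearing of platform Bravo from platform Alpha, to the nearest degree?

348°

Δeast = -16.1 − -7.2 = -8.90; Δnorth = 15.9 − -26.6 = 42.50.
Bearing = atan2(Δeast, Δnorth) mod 360° = 348.17° ≈ 348°.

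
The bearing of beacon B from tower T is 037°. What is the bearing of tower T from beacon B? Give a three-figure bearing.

217°

Back-bearing = 037° + 180° = 217°.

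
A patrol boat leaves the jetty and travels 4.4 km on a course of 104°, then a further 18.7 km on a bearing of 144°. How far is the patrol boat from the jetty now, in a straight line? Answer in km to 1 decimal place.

Leg 1 (104°, 4.4 km): east 4.4 sin 104° = 4.27, north 4.4 cos 104° = -1.06
Leg 2 (144°, 18.7 km): east 18.7 sin 144° = 10.99, north 18.7 cos 144° = -15.13
Net: 15.26 east, -16.19 north. Distance = √((15.26)² + (-16.19)²) = 22.251 km.

22.3 km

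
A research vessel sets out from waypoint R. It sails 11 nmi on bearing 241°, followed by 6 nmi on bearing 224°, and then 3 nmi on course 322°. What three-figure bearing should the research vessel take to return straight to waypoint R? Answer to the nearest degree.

Leg 1 (241°, 11 nmi): east 11 sin 241° = -9.62, north 11 cos 241° = -5.33
Leg 2 (224°, 6 nmi): east 6 sin 224° = -4.17, north 6 cos 224° = -4.32
Leg 3 (322°, 3 nmi): east 3 sin 322° = -1.85, north 3 cos 322° = 2.36
Net displacement: -15.64 east, -7.28 north. Direction back to start is (15.64, 7.28): bearing = atan2(15.64, 7.28) mod 360° = 65.02° ≈ 065°.

065°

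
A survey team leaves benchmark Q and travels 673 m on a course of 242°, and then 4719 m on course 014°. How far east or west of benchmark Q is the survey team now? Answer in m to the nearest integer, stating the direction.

Leg 1 (242°, 673 m): east 673 sin 242° = -594.22, north 673 cos 242° = -315.95
Leg 2 (014°, 4719 m): east 4719 sin 14° = 1141.63, north 4719 cos 14° = 4578.83
Net east component: 547.41 m.

547 m east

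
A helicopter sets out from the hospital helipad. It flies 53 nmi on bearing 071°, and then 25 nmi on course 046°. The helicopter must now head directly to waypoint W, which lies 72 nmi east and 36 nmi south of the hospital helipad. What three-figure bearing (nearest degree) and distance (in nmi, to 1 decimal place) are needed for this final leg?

Leg 1 (071°, 53 nmi): east 53 sin 71° = 50.11, north 53 cos 71° = 17.26
Leg 2 (046°, 25 nmi): east 25 sin 46° = 17.98, north 25 cos 46° = 17.37
Current position: (68.10, 34.62). Target: (72, -36). Remaining: Δeast = 3.90, Δnorth = -70.62.
Bearing = atan2(3.90, -70.62) mod 360° = 176.84°; distance = √((3.90)² + (-70.62)²) = 70.729 nmi.

177°, 70.7 nmi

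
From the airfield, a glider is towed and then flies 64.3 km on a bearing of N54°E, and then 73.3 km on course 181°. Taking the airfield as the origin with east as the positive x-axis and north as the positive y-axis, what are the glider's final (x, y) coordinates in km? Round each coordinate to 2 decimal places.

Leg 1 (N54°E, 64.3 km): east 64.3 sin 54° = 52.02, north 64.3 cos 54° = 37.79
Leg 2 (181°, 73.3 km): east 73.3 sin 181° = -1.28, north 73.3 cos 181° = -73.29
Summing: 50.74 km east, -35.49 km north → (50.74, -35.49).

(50.74, -35.49)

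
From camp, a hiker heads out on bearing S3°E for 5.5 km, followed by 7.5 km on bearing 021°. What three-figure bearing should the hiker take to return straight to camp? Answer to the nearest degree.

243°

Leg 1 (S3°E, 5.5 km): east 5.5 sin 177° = 0.29, north 5.5 cos 177° = -5.49
Leg 2 (021°, 7.5 km): east 7.5 sin 21° = 2.69, north 7.5 cos 21° = 7.00
Net displacement: 2.98 east, 1.51 north. Direction back to start is (-2.98, -1.51): bearing = atan2(-2.98, -1.51) mod 360° = 243.10° ≈ 243°.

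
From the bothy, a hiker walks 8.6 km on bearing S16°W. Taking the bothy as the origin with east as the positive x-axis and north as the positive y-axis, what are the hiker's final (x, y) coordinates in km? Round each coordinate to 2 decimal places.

Leg 1 (S16°W, 8.6 km): east 8.6 sin 196° = -2.37, north 8.6 cos 196° = -8.27
Summing: -2.37 km east, -8.27 km north → (-2.37, -8.27).

(-2.37, -8.27)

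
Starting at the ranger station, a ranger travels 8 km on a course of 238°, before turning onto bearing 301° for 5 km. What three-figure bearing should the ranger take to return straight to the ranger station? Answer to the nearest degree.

081°

Leg 1 (238°, 8 km): east 8 sin 238° = -6.78, north 8 cos 238° = -4.24
Leg 2 (301°, 5 km): east 5 sin 301° = -4.29, north 5 cos 301° = 2.58
Net displacement: -11.07 east, -1.66 north. Direction back to start is (11.07, 1.66): bearing = atan2(11.07, 1.66) mod 360° = 81.45° ≈ 081°.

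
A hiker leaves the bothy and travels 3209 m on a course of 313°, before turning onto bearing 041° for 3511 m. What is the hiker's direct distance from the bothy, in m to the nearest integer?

Leg 1 (313°, 3209 m): east 3209 sin 313° = -2346.91, north 3209 cos 313° = 2188.53
Leg 2 (041°, 3511 m): east 3511 sin 41° = 2303.42, north 3511 cos 41° = 2649.79
Net: -43.49 east, 4838.32 north. Distance = √((-43.49)² + (4838.32)²) = 4838.514 m.

4839 m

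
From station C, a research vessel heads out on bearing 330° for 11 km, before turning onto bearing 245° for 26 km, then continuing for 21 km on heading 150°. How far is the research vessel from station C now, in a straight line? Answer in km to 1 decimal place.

Leg 1 (330°, 11 km): east 11 sin 330° = -5.50, north 11 cos 330° = 9.53
Leg 2 (245°, 26 km): east 26 sin 245° = -23.56, north 26 cos 245° = -10.99
Leg 3 (150°, 21 km): east 21 sin 150° = 10.50, north 21 cos 150° = -18.19
Net: -18.56 east, -19.65 north. Distance = √((-18.56)² + (-19.65)²) = 27.031 km.

27.0 km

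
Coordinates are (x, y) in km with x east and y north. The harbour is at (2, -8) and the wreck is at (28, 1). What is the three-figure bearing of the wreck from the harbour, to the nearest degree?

Δeast = 28 − 2 = 26.00; Δnorth = 1 − -8 = 9.00.
Bearing = atan2(Δeast, Δnorth) mod 360° = 70.91° ≈ 071°.

071°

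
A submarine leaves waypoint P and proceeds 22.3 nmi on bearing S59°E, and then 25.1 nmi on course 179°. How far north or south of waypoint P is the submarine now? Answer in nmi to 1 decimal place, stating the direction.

Leg 1 (S59°E, 22.3 nmi): east 22.3 sin 121° = 19.11, north 22.3 cos 121° = -11.49
Leg 2 (179°, 25.1 nmi): east 25.1 sin 179° = 0.44, north 25.1 cos 179° = -25.10
Net north component: -36.58 nmi.

36.6 nmi south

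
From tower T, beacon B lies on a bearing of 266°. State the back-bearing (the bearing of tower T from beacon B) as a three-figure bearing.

Back-bearing = 266° − 180° = 086°.

086°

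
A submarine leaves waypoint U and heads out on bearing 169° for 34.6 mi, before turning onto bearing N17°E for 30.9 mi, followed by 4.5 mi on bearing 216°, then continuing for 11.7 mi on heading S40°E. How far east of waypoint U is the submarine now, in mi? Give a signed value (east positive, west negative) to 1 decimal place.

20.5 mi

Leg 1 (169°, 34.6 mi): east 34.6 sin 169° = 6.60, north 34.6 cos 169° = -33.96
Leg 2 (N17°E, 30.9 mi): east 30.9 sin 17° = 9.03, north 30.9 cos 17° = 29.55
Leg 3 (216°, 4.5 mi): east 4.5 sin 216° = -2.65, north 4.5 cos 216° = -3.64
Leg 4 (S40°E, 11.7 mi): east 11.7 sin 140° = 7.52, north 11.7 cos 140° = -8.96
Net east component: 20.51 mi.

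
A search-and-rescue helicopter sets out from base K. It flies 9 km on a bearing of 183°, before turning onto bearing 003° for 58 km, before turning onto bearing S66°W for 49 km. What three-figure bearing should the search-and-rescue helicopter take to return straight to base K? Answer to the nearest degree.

Leg 1 (183°, 9 km): east 9 sin 183° = -0.47, north 9 cos 183° = -8.99
Leg 2 (003°, 58 km): east 58 sin 3° = 3.04, north 58 cos 3° = 57.92
Leg 3 (S66°W, 49 km): east 49 sin 246° = -44.76, north 49 cos 246° = -19.93
Net displacement: -42.20 east, 29.00 north. Direction back to start is (42.20, -29.00): bearing = atan2(42.20, -29.00) mod 360° = 124.50° ≈ 125°.

125°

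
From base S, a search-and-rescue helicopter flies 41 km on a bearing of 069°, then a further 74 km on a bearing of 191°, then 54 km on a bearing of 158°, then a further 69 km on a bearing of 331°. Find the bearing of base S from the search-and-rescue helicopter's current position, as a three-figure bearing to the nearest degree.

Leg 1 (069°, 41 km): east 41 sin 69° = 38.28, north 41 cos 69° = 14.69
Leg 2 (191°, 74 km): east 74 sin 191° = -14.12, north 74 cos 191° = -72.64
Leg 3 (158°, 54 km): east 54 sin 158° = 20.23, north 54 cos 158° = -50.07
Leg 4 (331°, 69 km): east 69 sin 331° = -33.45, north 69 cos 331° = 60.35
Net displacement: 10.93 east, -47.67 north. Direction back to start is (-10.93, 47.67): bearing = atan2(-10.93, 47.67) mod 360° = 347.08° ≈ 347°.

347°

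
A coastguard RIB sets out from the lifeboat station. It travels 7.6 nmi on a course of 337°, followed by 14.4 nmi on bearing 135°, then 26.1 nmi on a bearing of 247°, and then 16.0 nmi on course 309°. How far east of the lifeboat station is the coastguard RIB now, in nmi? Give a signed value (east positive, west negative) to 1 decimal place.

Leg 1 (337°, 7.6 nmi): east 7.6 sin 337° = -2.97, north 7.6 cos 337° = 7.00
Leg 2 (135°, 14.4 nmi): east 14.4 sin 135° = 10.18, north 14.4 cos 135° = -10.18
Leg 3 (247°, 26.1 nmi): east 26.1 sin 247° = -24.03, north 26.1 cos 247° = -10.20
Leg 4 (309°, 16.0 nmi): east 16.0 sin 309° = -12.43, north 16.0 cos 309° = 10.07
Net east component: -29.25 nmi.

-29.2 nmi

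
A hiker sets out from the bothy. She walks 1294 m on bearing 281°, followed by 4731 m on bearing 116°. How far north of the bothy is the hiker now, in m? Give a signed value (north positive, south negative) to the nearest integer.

-1827 m

Leg 1 (281°, 1294 m): east 1294 sin 281° = -1270.23, north 1294 cos 281° = 246.91
Leg 2 (116°, 4731 m): east 4731 sin 116° = 4252.19, north 4731 cos 116° = -2073.93
Net north component: -1827.03 m.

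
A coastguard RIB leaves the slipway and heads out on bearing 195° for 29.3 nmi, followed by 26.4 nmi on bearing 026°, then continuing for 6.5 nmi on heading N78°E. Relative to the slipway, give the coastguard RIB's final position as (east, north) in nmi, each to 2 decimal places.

Leg 1 (195°, 29.3 nmi): east 29.3 sin 195° = -7.58, north 29.3 cos 195° = -28.30
Leg 2 (026°, 26.4 nmi): east 26.4 sin 26° = 11.57, north 26.4 cos 26° = 23.73
Leg 3 (N78°E, 6.5 nmi): east 6.5 sin 78° = 6.36, north 6.5 cos 78° = 1.35
Summing: 10.35 nmi east, -3.22 nmi north → (10.35, -3.22).

(10.35, -3.22)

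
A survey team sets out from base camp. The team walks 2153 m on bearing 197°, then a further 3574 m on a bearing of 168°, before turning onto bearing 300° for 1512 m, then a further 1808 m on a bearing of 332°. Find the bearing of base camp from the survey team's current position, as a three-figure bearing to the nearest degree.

Leg 1 (197°, 2153 m): east 2153 sin 197° = -629.48, north 2153 cos 197° = -2058.92
Leg 2 (168°, 3574 m): east 3574 sin 168° = 743.08, north 3574 cos 168° = -3495.90
Leg 3 (300°, 1512 m): east 1512 sin 300° = -1309.43, north 1512 cos 300° = 756.00
Leg 4 (332°, 1808 m): east 1808 sin 332° = -848.80, north 1808 cos 332° = 1596.37
Net displacement: -2044.63 east, -3202.45 north. Direction back to start is (2044.63, 3202.45): bearing = atan2(2044.63, 3202.45) mod 360° = 32.56° ≈ 033°.

033°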